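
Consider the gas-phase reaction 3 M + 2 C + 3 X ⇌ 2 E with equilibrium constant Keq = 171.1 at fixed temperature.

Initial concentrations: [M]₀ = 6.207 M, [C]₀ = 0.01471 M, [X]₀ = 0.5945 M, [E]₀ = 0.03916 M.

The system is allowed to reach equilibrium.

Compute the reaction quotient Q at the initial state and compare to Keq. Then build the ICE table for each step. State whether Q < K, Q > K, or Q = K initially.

Q₀ = 0.141; Q < K (proceeds forward)

Q₀ = 0.141 vs Keq = 171.1 ⇒ Q<K, forward
Step 1:
                  M         C         X         E
  I           6.207   0.01471    0.5945   0.03916
  C        -0.02115   -0.0141  -0.02115    0.0141
  E           6.186 6.0961e-04    0.5733   0.05326
  solve Keq expr → x = 0.00705; check Q = 171.1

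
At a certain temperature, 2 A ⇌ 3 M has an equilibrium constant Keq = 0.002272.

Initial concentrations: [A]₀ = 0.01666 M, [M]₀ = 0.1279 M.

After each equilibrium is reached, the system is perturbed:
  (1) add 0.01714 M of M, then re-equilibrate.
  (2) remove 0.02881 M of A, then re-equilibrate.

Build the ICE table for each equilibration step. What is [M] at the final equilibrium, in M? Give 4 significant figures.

[M]_eq = 0.02227 M

Q₀ = 7.538 vs Keq = 0.002272 ⇒ Q>K, reverse
Step 1:
                    A           M
  Initial     0.01666      0.1279
  Change      0.06833     -0.1025
  Equil       0.08499     0.02541
  solve Keq expr → x = -0.03416; check Q = 0.002272
Then add 0.01714 M of M.
Step 2:
                    A           M
  Initial     0.08499     0.04255
  Change      0.01011    -0.01516
  Equil       0.09509     0.02739
  solve Keq expr → x = -0.005054; check Q = 0.002272
Then remove 0.02881 M of A.
Step 3:
                    A           M
  Initial     0.06628     0.02739
  Change     0.003416   -0.005124
  Equil        0.0697     0.02227
  solve Keq expr → x = -0.001708; check Q = 0.002272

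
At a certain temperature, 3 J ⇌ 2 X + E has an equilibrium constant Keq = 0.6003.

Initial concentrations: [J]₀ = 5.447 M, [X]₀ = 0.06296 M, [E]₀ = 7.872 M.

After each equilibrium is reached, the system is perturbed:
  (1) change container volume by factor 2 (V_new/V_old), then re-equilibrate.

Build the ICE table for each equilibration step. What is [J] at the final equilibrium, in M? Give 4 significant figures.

[J]_eq = 1.618 M

Q₀ = 1.9308e-04 vs Keq = 0.6003 ⇒ Q<K, forward
Step 1:
                    J           X           E
  Initial       5.447     0.06296       7.872
  Change       -2.211       1.474       0.737
  Equil         3.236       1.537       8.609
  solve Keq expr → x = 0.737; check Q = 0.6003
Then change container volume by factor 2 (V_new/V_old).
Step 2:
                    J           X           E
  Initial       1.618      0.7685       4.305
  Change            0           0           0
  Equil         1.618      0.7685       4.305
  solve Keq expr → x = 0; check Q = 0.6003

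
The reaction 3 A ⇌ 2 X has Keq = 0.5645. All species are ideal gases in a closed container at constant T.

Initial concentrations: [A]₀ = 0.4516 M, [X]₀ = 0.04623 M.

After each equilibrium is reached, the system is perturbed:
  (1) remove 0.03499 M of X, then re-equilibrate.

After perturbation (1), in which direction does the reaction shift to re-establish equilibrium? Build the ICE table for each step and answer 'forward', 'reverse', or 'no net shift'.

Direction: forward

Q₀ = 0.02321 vs Keq = 0.5645 ⇒ Q<K, forward
Step 1:
                  A         X
  Initial    0.4516   0.04623
  Change    -0.1332   0.08878
  Equil      0.3184     0.135
  solve Keq expr → x = 0.04439; check Q = 0.5645
Then remove 0.03499 M of X.
Step 2:
                  A         X
  Initial    0.3184       0.1
  Change   -0.02715    0.0181
  Equil      0.2913    0.1181
  solve Keq expr → x = 0.009049; check Q = 0.5645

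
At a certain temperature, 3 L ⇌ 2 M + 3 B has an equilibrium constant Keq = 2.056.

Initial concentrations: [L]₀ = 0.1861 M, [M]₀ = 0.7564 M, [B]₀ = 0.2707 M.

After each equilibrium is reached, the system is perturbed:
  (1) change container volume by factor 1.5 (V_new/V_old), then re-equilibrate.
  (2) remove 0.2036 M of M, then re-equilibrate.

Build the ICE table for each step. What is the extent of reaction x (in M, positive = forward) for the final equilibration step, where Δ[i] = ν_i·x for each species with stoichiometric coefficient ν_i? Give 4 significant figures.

Q₀ = 1.761 vs Keq = 2.056 ⇒ Q<K, forward
Step 1:
                   L          M          B
  Initial     0.1861     0.7564     0.2707
  Change   -0.005327   0.003551   0.005327
  Equil       0.1808       0.76      0.276
  solve Keq expr → x = 0.001776; check Q = 2.056
Then change container volume by factor 1.5 (V_new/V_old).
Step 2:
                   L          M          B
  Initial     0.1205     0.5066      0.184
  Change    -0.01798    0.01198    0.01798
  Equil       0.1025     0.5186      0.202
  solve Keq expr → x = 0.005992; check Q = 2.056
Then remove 0.2036 M of M.
Step 3:
                   L          M          B
  Initial     0.1025      0.315      0.202
  Change    -0.01963    0.01309    0.01963
  Equil      0.08291     0.3281     0.2216
  solve Keq expr → x = 0.006543; check Q = 2.056

x = 0.006543 M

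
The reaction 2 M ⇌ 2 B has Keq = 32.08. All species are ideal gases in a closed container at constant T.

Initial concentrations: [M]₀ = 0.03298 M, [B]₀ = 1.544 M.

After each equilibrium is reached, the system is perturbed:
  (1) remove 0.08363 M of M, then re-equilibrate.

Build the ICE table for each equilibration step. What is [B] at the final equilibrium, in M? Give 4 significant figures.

[B]_eq = 1.269 M

Q₀ = 2192 vs Keq = 32.08 ⇒ Q>K, reverse
Step 1:
                    M           B
  I           0.03298       1.544
  C            0.2037     -0.2037
  E            0.2366        1.34
  solve Keq expr → x = -0.1018; check Q = 32.08
Then remove 0.08363 M of M.
Step 2:
                    M           B
  I             0.153        1.34
  C           0.07108    -0.07108
  E            0.2241       1.269
  solve Keq expr → x = -0.03554; check Q = 32.08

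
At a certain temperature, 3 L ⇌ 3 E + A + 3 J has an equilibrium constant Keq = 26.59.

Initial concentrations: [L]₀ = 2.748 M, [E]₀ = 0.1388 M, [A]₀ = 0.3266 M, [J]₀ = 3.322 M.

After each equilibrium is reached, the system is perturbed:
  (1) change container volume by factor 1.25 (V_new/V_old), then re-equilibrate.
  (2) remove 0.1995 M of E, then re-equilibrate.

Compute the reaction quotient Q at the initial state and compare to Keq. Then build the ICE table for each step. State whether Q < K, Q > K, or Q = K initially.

Q₀ = 0.001543 vs Keq = 26.59 ⇒ Q<K, forward
Step 1:
                   L          E          A          J
  I            2.748     0.1388     0.3266      3.322
  C           -1.108      1.108     0.3693      1.108
  E             1.64      1.247     0.6959       4.43
  solve Keq expr → x = 0.3693; check Q = 26.59
Then change container volume by factor 1.25 (V_new/V_old).
Step 2:
                   L          E          A          J
  I            1.312     0.9975     0.5568      3.544
  C          -0.1344     0.1344     0.0448     0.1344
  E            1.178      1.132     0.6016      3.678
  solve Keq expr → x = 0.0448; check Q = 26.59
Then remove 0.1995 M of E.
Step 3:
                   L          E          A          J
  I            1.178     0.9324     0.6016      3.678
  C         -0.08224    0.08224    0.02741    0.08224
  E            1.095      1.015      0.629      3.761
  solve Keq expr → x = 0.02741; check Q = 26.59

Q₀ = 0.001543; Q < K (proceeds forward)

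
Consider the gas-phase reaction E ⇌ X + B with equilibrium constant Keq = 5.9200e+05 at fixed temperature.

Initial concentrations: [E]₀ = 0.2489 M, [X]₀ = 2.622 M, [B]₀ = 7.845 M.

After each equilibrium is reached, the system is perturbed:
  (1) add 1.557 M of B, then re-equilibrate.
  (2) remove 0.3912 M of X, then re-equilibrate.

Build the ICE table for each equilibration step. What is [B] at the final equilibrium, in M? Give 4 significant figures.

[B]_eq = 9.651 M

Q₀ = 82.64 vs Keq = 5.9200e+05 ⇒ Q<K, forward
Step 1:
                   E          X          B
  Initial     0.2489      2.622      7.845
  Change     -0.2489     0.2489     0.2489
  Equil   3.9251e-05      2.871      8.094
  solve Keq expr → x = 0.2489; check Q = 5.9200e+05
Then add 1.557 M of B.
Step 2:
                   E          X          B
  Initial 3.9251e-05      2.871      9.651
  Change  7.5504e-06 -7.5504e-06 -7.5504e-06
  Equil   4.6801e-05      2.871      9.651
  solve Keq expr → x = -7.5504e-06; check Q = 5.9200e+05
Then remove 0.3912 M of X.
Step 3:
                   E          X          B
  Initial 4.6801e-05       2.48      9.651
  Change  -6.3773e-06 6.3773e-06 6.3773e-06
  Equil   4.0424e-05       2.48      9.651
  solve Keq expr → x = 6.3773e-06; check Q = 5.9200e+05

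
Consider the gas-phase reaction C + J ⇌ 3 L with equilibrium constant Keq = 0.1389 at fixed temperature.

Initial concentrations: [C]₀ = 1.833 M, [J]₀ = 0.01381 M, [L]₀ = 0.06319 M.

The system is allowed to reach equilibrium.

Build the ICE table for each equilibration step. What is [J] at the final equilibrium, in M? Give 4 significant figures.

[J]_eq = 0.003343 M

Q₀ = 0.009968 vs Keq = 0.1389 ⇒ Q<K, forward
Step 1:
                   C          J          L
  init         1.833    0.01381    0.06319
  Δ         -0.01047   -0.01047     0.0314
  eq           1.823   0.003343    0.09459
  solve Keq expr → x = 0.01047; check Q = 0.1389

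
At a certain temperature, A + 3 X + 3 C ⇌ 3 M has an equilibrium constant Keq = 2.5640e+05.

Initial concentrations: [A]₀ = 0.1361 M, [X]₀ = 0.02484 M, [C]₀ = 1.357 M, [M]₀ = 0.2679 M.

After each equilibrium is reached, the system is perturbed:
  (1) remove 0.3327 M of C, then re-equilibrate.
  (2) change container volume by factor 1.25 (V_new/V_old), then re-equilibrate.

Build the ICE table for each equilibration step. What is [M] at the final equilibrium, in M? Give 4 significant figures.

[M]_eq = 0.2249 M

Q₀ = 3689 vs Keq = 2.5640e+05 ⇒ Q<K, forward
Step 1:
                   A          X          C          M
  Initial     0.1361    0.02484      1.357     0.2679
  Change   -0.006067    -0.0182    -0.0182     0.0182
  Equil         0.13    0.00664      1.339     0.2861
  solve Keq expr → x = 0.006067; check Q = 2.5640e+05
Then remove 0.3327 M of C.
Step 2:
                   A          X          C          M
  Initial       0.13    0.00664      1.006     0.2861
  Change  6.9900e-04   0.002097   0.002097  -0.002097
  Equil       0.1307   0.008737      1.008      0.284
  solve Keq expr → x = -6.9900e-04; check Q = 2.5640e+05
Then change container volume by factor 1.25 (V_new/V_old).
Step 3:
                   A          X          C          M
  Initial     0.1046   0.006989     0.8066     0.2272
  Change  7.5964e-04   0.002279   0.002279  -0.002279
  Equil       0.1053   0.009268     0.8088     0.2249
  solve Keq expr → x = -7.5964e-04; check Q = 2.5640e+05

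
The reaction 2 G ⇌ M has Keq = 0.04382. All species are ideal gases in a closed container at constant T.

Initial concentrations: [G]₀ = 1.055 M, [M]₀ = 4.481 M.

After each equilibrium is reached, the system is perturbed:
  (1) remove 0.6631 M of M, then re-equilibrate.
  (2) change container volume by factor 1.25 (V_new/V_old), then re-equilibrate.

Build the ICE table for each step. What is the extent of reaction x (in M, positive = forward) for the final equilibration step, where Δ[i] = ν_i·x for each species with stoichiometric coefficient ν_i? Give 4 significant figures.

Q₀ = 4.026 vs Keq = 0.04382 ⇒ Q>K, reverse
Step 1:
                   G          M
  Initial      1.055      4.481
  Change       5.358     -2.679
  Equil        6.413      1.802
  solve Keq expr → x = -2.679; check Q = 0.04382
Then remove 0.6631 M of M.
Step 2:
                   G          M
  Initial      6.413      1.139
  Change     -0.6413     0.3207
  Equil        5.771       1.46
  solve Keq expr → x = 0.3207; check Q = 0.04382
Then change container volume by factor 1.25 (V_new/V_old).
Step 3:
                   G          M
  Initial      4.617      1.168
  Change       0.255    -0.1275
  Equil        4.872       1.04
  solve Keq expr → x = -0.1275; check Q = 0.04382

x = -0.1275 M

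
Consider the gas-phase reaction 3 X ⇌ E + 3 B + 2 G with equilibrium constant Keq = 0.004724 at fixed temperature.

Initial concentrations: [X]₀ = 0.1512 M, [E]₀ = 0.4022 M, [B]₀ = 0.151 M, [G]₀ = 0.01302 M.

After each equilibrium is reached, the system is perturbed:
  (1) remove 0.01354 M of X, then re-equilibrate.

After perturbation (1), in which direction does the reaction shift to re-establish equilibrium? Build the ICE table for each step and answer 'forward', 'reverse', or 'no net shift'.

Q₀ = 6.7911e-05 vs Keq = 0.004724 ⇒ Q<K, forward
Step 1:
                    X           E           B           G
  Initial      0.1512      0.4022       0.151     0.01302
  Change     -0.04464     0.01488     0.04464     0.02976
  Equil        0.1066      0.4171      0.1956     0.04278
  solve Keq expr → x = 0.01488; check Q = 0.004724
Then remove 0.01354 M of X.
Step 2:
                    X           E           B           G
  Initial     0.09302      0.4171      0.1956     0.04278
  Change     0.005083   -0.001694   -0.005083   -0.003388
  Equil        0.0981      0.4154      0.1906     0.03939
  solve Keq expr → x = -0.001694; check Q = 0.004724

Direction: reverse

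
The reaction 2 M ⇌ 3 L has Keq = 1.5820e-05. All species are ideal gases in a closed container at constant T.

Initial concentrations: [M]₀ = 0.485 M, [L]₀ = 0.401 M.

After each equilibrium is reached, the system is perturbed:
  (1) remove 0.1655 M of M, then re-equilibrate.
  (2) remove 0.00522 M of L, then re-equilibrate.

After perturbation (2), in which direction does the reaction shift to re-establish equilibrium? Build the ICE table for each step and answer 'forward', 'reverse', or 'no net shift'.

Q₀ = 0.2741 vs Keq = 1.5820e-05 ⇒ Q>K, reverse
Step 1:
                  M         L
  init        0.485     0.401
  Δ          0.2537   -0.3805
  eq         0.7387   0.02051
  solve Keq expr → x = -0.1268; check Q = 1.5820e-05
Then remove 0.1655 M of M.
Step 2:
                  M         L
  init       0.5732   0.02051
  Δ          0.0021 -0.003149
  eq         0.5753   0.01736
  solve Keq expr → x = -0.00105; check Q = 1.5820e-05
Then remove 0.00522 M of L.
Step 3:
                  M         L
  init       0.5753   0.01214
  Δ       -0.003434  0.005151
  eq         0.5718   0.01729
  solve Keq expr → x = 0.001717; check Q = 1.5820e-05

Direction: forward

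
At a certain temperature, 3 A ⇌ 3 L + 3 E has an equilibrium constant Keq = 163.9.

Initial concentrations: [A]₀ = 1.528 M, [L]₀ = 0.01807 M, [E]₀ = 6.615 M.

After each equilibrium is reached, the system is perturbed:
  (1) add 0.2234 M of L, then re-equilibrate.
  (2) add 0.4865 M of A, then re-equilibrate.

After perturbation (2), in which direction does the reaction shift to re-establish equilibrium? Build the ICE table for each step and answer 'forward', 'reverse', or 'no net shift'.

Q₀ = 4.7873e-04 vs Keq = 163.9 ⇒ Q<K, forward
Step 1:
                  A         L         E
  init        1.528   0.01807     6.615
  Δ         -0.6464    0.6464    0.6464
  eq         0.8816    0.6644     7.261
  solve Keq expr → x = 0.2155; check Q = 163.9
Then add 0.2234 M of L.
Step 2:
                  A         L         E
  init       0.8816    0.8878     7.261
  Δ          0.1201   -0.1201   -0.1201
  eq          1.002    0.7677     7.141
  solve Keq expr → x = -0.04005; check Q = 163.9
Then add 0.4865 M of A.
Step 3:
                  A         L         E
  init        1.488    0.7677     7.141
  Δ         -0.1961    0.1961    0.1961
  eq          1.292    0.9638     7.337
  solve Keq expr → x = 0.06536; check Q = 163.9

Direction: forward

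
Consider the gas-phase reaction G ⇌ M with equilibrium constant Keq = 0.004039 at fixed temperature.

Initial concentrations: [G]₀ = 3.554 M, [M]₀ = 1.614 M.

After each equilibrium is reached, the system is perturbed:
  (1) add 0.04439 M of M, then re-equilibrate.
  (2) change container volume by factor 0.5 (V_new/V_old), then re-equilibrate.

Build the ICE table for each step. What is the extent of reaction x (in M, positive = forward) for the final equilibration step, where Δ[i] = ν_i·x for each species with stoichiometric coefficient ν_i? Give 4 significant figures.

Q₀ = 0.4541 vs Keq = 0.004039 ⇒ Q>K, reverse
Step 1:
                    G           M
  Initial       3.554       1.614
  Change        1.593      -1.593
  Equil         5.147     0.02079
  solve Keq expr → x = -1.593; check Q = 0.004039
Then add 0.04439 M of M.
Step 2:
                    G           M
  Initial       5.147     0.06518
  Change      0.04421    -0.04421
  Equil         5.191     0.02097
  solve Keq expr → x = -0.04421; check Q = 0.004039
Then change container volume by factor 0.5 (V_new/V_old).
Step 3:
                    G           M
  Initial       10.38     0.04194
  Change            0           0
  Equil         10.38     0.04194
  solve Keq expr → x = 0; check Q = 0.004039

x = 0 M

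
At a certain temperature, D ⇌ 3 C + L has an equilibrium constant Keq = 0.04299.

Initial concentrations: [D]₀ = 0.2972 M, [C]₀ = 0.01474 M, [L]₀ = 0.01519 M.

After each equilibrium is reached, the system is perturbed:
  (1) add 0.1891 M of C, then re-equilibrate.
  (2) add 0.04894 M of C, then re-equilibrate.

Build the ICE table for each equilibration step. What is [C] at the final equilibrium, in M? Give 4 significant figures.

[C]_eq = 0.4752 M

Q₀ = 1.6368e-07 vs Keq = 0.04299 ⇒ Q<K, forward
Step 1:
                   D          C          L
  I           0.2972    0.01474    0.01519
  C          -0.1219     0.3656     0.1219
  E           0.1753     0.3803      0.137
  solve Keq expr → x = 0.1219; check Q = 0.04299
Then add 0.1891 M of C.
Step 2:
                   D          C          L
  I           0.1753     0.5694      0.137
  C          0.03857    -0.1157   -0.03857
  E           0.2139     0.4537    0.09847
  solve Keq expr → x = -0.03857; check Q = 0.04299
Then add 0.04894 M of C.
Step 3:
                   D          C          L
  I           0.2139     0.5026    0.09847
  C         0.009134    -0.0274  -0.009134
  E            0.223     0.4752    0.08934
  solve Keq expr → x = -0.009134; check Q = 0.04299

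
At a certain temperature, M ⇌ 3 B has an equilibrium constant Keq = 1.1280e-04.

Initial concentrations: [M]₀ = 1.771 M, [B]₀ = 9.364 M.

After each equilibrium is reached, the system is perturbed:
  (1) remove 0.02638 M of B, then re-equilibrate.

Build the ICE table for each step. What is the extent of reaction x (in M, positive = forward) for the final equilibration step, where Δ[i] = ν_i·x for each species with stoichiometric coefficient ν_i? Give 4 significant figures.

Q₀ = 463.6 vs Keq = 1.1280e-04 ⇒ Q>K, reverse
Step 1:
                  M         B
  init        1.771     9.364
  Δ           3.094    -9.282
  eq          4.865   0.08187
  solve Keq expr → x = -3.094; check Q = 1.1280e-04
Then remove 0.02638 M of B.
Step 2:
                  M         B
  init        4.865   0.05549
  Δ       -0.008777   0.02633
  eq          4.856   0.08182
  solve Keq expr → x = 0.008777; check Q = 1.1280e-04

x = 0.008777 M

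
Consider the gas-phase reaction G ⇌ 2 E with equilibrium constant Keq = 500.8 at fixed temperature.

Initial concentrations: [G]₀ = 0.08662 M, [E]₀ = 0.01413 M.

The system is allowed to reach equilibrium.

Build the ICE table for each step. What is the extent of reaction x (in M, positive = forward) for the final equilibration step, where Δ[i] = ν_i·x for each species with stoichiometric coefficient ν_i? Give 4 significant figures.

Q₀ = 0.002305 vs Keq = 500.8 ⇒ Q<K, forward
Step 1:
                    G           E
  init        0.08662     0.01413
  Δ          -0.08655      0.1731
  eq       6.9998e-05      0.1872
  solve Keq expr → x = 0.08655; check Q = 500.8

x = 0.08655 M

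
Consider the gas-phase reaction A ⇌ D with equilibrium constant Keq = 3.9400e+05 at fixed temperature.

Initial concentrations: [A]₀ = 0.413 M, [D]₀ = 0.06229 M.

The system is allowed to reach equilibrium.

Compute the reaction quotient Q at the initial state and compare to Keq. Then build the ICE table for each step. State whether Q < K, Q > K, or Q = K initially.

Q₀ = 0.1508; Q < K (proceeds forward)

Q₀ = 0.1508 vs Keq = 3.9400e+05 ⇒ Q<K, forward
Step 1:
                    A           D
  Initial       0.413     0.06229
  Change       -0.413       0.413
  Equil    1.2063e-06      0.4753
  solve Keq expr → x = 0.413; check Q = 3.9400e+05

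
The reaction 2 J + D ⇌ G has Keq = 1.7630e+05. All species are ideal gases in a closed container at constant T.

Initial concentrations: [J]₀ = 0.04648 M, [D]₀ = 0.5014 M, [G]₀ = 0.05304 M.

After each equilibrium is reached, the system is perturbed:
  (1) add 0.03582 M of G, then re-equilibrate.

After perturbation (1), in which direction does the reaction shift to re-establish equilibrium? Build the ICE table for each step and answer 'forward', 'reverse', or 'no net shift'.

Direction: reverse

Q₀ = 48.97 vs Keq = 1.7630e+05 ⇒ Q<K, forward
Step 1:
                   J          D          G
  Initial    0.04648     0.5014    0.05304
  Change    -0.04553   -0.02277    0.02277
  Equil   9.4782e-04     0.4786    0.07581
  solve Keq expr → x = 0.02277; check Q = 1.7630e+05
Then add 0.03582 M of G.
Step 2:
                   J          D          G
  Initial 9.4782e-04     0.4786     0.1116
  Change  2.0169e-04 1.0085e-04 -1.0085e-04
  Equil      0.00115     0.4787     0.1115
  solve Keq expr → x = -1.0085e-04; check Q = 1.7630e+05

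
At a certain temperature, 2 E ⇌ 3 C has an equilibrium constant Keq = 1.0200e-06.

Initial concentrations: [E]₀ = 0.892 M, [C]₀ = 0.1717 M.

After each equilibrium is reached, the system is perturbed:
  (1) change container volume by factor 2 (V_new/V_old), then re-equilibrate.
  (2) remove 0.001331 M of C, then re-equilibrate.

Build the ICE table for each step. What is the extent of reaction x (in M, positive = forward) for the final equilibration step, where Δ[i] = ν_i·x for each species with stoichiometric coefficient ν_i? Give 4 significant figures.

x = 4.4118e-04 M

Q₀ = 0.006362 vs Keq = 1.0200e-06 ⇒ Q>K, reverse
Step 1:
                   E          C
  init         0.892     0.1717
  Δ           0.1078    -0.1616
  eq          0.9998    0.01006
  solve Keq expr → x = -0.05388; check Q = 1.0200e-06
Then change container volume by factor 2 (V_new/V_old).
Step 2:
                   E          C
  init        0.4999   0.005032
  Δ       -8.6711e-04   0.001301
  eq           0.499   0.006333
  solve Keq expr → x = 4.3356e-04; check Q = 1.0200e-06
Then remove 0.001331 M of C.
Step 3:
                   E          C
  init         0.499   0.005002
  Δ       -8.8235e-04   0.001324
  eq          0.4981   0.006325
  solve Keq expr → x = 4.4118e-04; check Q = 1.0200e-06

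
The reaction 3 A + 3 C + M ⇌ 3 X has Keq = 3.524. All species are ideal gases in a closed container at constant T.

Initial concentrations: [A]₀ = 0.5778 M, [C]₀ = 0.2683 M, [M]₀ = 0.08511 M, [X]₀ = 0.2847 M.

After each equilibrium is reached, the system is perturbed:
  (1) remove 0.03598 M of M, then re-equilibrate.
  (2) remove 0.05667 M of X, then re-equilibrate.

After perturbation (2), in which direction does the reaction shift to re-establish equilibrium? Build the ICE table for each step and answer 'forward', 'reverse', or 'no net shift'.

Direction: forward

Q₀ = 72.78 vs Keq = 3.524 ⇒ Q>K, reverse
Step 1:
                  A         C         M         X
  I          0.5778    0.2683   0.08511    0.2847
  C         0.09905   0.09905   0.03302  -0.09905
  E          0.6768    0.3673    0.1181    0.1857
  solve Keq expr → x = -0.03302; check Q = 3.524
Then remove 0.03598 M of M.
Step 2:
                  A         C         M         X
  I          0.6768    0.3673   0.08215    0.1857
  C         0.01098   0.01098  0.003661  -0.01098
  E          0.6878    0.3783   0.08581    0.1747
  solve Keq expr → x = -0.003661; check Q = 3.524
Then remove 0.05667 M of X.
Step 3:
                  A         C         M         X
  I          0.6878    0.3783   0.08581     0.118
  C        -0.02978  -0.02978 -0.009925   0.02978
  E          0.6581    0.3486   0.07588    0.1478
  solve Keq expr → x = 0.009925; check Q = 3.524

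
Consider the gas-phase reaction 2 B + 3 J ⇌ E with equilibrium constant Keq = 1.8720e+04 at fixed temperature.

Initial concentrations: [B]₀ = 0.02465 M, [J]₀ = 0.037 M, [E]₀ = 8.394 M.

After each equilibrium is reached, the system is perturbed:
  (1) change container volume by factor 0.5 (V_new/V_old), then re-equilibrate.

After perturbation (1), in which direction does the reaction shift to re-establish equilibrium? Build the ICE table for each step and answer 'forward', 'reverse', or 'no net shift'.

Direction: forward

Q₀ = 2.7273e+08 vs Keq = 1.8720e+04 ⇒ Q>K, reverse
Step 1:
                  B         J         E
  I         0.02465     0.037     8.394
  C          0.1428    0.2142   -0.0714
  E          0.1675    0.2512     8.323
  solve Keq expr → x = -0.0714; check Q = 1.8720e+04
Then change container volume by factor 0.5 (V_new/V_old).
Step 2:
                  B         J         E
  I          0.3349    0.5024     16.65
  C         -0.1424   -0.2136    0.0712
  E          0.1925    0.2888     16.72
  solve Keq expr → x = 0.0712; check Q = 1.8720e+04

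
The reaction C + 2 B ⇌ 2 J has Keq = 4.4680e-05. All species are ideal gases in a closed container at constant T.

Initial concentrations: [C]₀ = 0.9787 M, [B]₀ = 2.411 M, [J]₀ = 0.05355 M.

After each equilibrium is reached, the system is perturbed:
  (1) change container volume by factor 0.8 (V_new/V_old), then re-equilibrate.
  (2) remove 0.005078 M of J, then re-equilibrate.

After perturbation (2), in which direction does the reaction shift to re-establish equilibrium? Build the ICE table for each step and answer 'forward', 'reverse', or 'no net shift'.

Direction: forward

Q₀ = 5.0405e-04 vs Keq = 4.4680e-05 ⇒ Q>K, reverse
Step 1:
                    C           B           J
  init         0.9787       2.411     0.05355
  Δ            0.0186     0.03721    -0.03721
  eq           0.9973       2.448     0.01634
  solve Keq expr → x = -0.0186; check Q = 4.4680e-05
Then change container volume by factor 0.8 (V_new/V_old).
Step 2:
                    C           B           J
  init          1.247        3.06     0.02043
  Δ         -0.001191   -0.002383    0.002383
  eq            1.245       3.058     0.02281
  solve Keq expr → x = 0.001191; check Q = 4.4680e-05
Then remove 0.005078 M of J.
Step 3:
                    C           B           J
  init          1.245       3.058     0.01773
  Δ         -0.002509   -0.005018    0.005018
  eq            1.243       3.053     0.02275
  solve Keq expr → x = 0.002509; check Q = 4.4680e-05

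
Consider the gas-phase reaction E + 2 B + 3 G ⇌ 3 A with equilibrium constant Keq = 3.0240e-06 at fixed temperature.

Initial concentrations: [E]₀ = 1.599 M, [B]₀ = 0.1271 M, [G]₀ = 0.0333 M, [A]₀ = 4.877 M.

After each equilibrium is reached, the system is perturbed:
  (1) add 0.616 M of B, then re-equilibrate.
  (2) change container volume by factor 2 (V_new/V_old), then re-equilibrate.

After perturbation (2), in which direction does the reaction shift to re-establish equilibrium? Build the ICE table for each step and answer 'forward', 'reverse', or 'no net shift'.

Direction: reverse

Q₀ = 1.2161e+08 vs Keq = 3.0240e-06 ⇒ Q>K, reverse
Step 1:
                   E          B          G          A
  init         1.599     0.1271     0.0333      4.877
  Δ            1.553      3.106      4.659     -4.659
  eq           3.152      3.233      4.693     0.2176
  solve Keq expr → x = -1.553; check Q = 3.0240e-06
Then add 0.616 M of B.
Step 2:
                   E          B          G          A
  init         3.152      3.849      4.693     0.2176
  Δ        -0.008212   -0.01642   -0.02464    0.02464
  eq           3.144      3.833      4.668     0.2422
  solve Keq expr → x = 0.008212; check Q = 3.0240e-06
Then change container volume by factor 2 (V_new/V_old).
Step 3:
                   E          B          G          A
  init         1.572      1.916      2.334     0.1211
  Δ          0.01932    0.03864    0.05796   -0.05796
  eq           1.591      1.955      2.392    0.06314
  solve Keq expr → x = -0.01932; check Q = 3.0240e-06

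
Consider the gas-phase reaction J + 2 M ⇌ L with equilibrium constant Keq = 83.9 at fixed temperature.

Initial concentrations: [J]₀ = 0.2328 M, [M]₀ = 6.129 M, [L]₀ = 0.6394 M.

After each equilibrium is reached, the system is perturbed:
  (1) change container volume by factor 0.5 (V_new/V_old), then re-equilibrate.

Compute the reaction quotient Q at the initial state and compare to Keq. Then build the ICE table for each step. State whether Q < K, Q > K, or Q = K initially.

Q₀ = 0.07312; Q < K (proceeds forward)

Q₀ = 0.07312 vs Keq = 83.9 ⇒ Q<K, forward
Step 1:
                  J         M         L
  I          0.2328     6.129    0.6394
  C         -0.2325    -0.465    0.2325
  E       3.2392e-04     5.664    0.8719
  solve Keq expr → x = 0.2325; check Q = 83.9
Then change container volume by factor 0.5 (V_new/V_old).
Step 2:
                  J         M         L
  I       6.4784e-04     11.33     1.744
  C       -4.8581e-04 -9.7162e-04 4.8581e-04
  E       1.6203e-04     11.33     1.744
  solve Keq expr → x = 4.8581e-04; check Q = 83.9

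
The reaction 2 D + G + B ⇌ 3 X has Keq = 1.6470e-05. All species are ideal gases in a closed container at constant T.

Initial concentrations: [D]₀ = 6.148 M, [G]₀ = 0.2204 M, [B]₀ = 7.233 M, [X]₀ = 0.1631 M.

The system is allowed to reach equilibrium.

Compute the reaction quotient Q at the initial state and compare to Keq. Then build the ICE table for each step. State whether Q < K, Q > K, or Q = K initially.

Q₀ = 7.2005e-05 vs Keq = 1.6470e-05 ⇒ Q>K, reverse
Step 1:
                  D         G         B         X
  init        6.148    0.2204     7.233    0.1631
  Δ         0.03993   0.01996   0.01996  -0.05989
  eq          6.188    0.2404     7.253    0.1032
  solve Keq expr → x = -0.01996; check Q = 1.6470e-05

Q₀ = 7.2005e-05; Q > K (proceeds reverse)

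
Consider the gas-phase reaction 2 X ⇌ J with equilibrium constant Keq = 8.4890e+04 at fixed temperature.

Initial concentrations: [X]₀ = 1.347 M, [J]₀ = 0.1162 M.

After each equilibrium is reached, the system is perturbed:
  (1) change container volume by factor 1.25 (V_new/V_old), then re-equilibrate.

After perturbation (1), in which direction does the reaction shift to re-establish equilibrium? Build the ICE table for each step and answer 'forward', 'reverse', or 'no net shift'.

Direction: reverse

Q₀ = 0.06404 vs Keq = 8.4890e+04 ⇒ Q<K, forward
Step 1:
                    X           J
  Initial       1.347      0.1162
  Change       -1.344       0.672
  Equil      0.003047      0.7882
  solve Keq expr → x = 0.672; check Q = 8.4890e+04
Then change container volume by factor 1.25 (V_new/V_old).
Step 2:
                    X           J
  Initial    0.002438      0.6305
  Change   2.8742e-04 -1.4371e-04
  Equil      0.002725      0.6304
  solve Keq expr → x = -1.4371e-04; check Q = 8.4890e+04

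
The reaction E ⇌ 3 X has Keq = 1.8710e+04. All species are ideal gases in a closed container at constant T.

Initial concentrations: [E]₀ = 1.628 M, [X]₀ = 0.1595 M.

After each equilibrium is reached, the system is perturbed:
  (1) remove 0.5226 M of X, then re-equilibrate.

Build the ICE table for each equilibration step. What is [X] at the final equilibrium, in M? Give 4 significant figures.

Q₀ = 0.002492 vs Keq = 1.8710e+04 ⇒ Q<K, forward
Step 1:
                   E          X
  I            1.628     0.1595
  C           -1.621      4.864
  E         0.006774      5.023
  solve Keq expr → x = 1.621; check Q = 1.8710e+04
Then remove 0.5226 M of X.
Step 2:
                   E          X
  I         0.006774      4.501
  C        -0.001884   0.005651
  E         0.004891      4.506
  solve Keq expr → x = 0.001884; check Q = 1.8710e+04

[X]_eq = 4.506 M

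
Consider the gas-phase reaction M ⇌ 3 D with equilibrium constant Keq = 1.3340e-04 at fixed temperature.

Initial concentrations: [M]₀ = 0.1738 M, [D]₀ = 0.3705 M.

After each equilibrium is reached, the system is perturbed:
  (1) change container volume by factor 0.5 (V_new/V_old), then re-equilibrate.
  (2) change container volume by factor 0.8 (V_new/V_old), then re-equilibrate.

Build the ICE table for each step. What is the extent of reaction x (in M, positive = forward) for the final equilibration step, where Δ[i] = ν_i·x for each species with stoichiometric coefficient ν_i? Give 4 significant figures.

x = -0.002438 M

Q₀ = 0.2926 vs Keq = 1.3340e-04 ⇒ Q>K, reverse
Step 1:
                    M           D
  init         0.1738      0.3705
  Δ            0.1123     -0.3368
  eq           0.2861     0.03367
  solve Keq expr → x = -0.1123; check Q = 1.3340e-04
Then change container volume by factor 0.5 (V_new/V_old).
Step 2:
                    M           D
  init         0.5722     0.06734
  Δ          0.008238    -0.02471
  eq           0.5804     0.04262
  solve Keq expr → x = -0.008238; check Q = 1.3340e-04
Then change container volume by factor 0.8 (V_new/V_old).
Step 3:
                    M           D
  init         0.7255     0.05328
  Δ          0.002438   -0.007313
  eq           0.7279     0.04596
  solve Keq expr → x = -0.002438; check Q = 1.3340e-04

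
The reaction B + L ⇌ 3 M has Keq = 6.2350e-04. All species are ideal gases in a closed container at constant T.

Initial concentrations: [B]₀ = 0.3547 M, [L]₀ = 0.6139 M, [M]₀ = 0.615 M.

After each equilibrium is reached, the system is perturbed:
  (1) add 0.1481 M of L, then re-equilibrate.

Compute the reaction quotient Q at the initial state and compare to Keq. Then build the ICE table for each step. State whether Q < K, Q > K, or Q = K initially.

Q₀ = 1.068 vs Keq = 6.2350e-04 ⇒ Q>K, reverse
Step 1:
                   B          L          M
  Initial     0.3547     0.6139      0.615
  Change      0.1835     0.1835    -0.5506
  Equil       0.5382     0.7974    0.06444
  solve Keq expr → x = -0.1835; check Q = 6.2350e-04
Then add 0.1481 M of L.
Step 2:
                   B          L          M
  Initial     0.5382     0.9455    0.06444
  Change   -0.001228  -0.001228   0.003684
  Equil        0.537     0.9443    0.06812
  solve Keq expr → x = 0.001228; check Q = 6.2350e-04

Q₀ = 1.068; Q > K (proceeds reverse)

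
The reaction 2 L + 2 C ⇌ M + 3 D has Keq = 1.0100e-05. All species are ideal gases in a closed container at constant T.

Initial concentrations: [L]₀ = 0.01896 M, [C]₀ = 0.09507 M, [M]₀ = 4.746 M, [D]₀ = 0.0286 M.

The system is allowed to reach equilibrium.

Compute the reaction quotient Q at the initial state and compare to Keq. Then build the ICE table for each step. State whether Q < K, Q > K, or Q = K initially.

Q₀ = 34.17 vs Keq = 1.0100e-05 ⇒ Q>K, reverse
Step 1:
                   L          C          M          D
  init       0.01896    0.09507      4.746     0.0286
  Δ          0.01884    0.01884   -0.00942   -0.02826
  eq          0.0378     0.1139      4.737 3.4066e-04
  solve Keq expr → x = -0.00942; check Q = 1.0100e-05

Q₀ = 34.17; Q > K (proceeds reverse)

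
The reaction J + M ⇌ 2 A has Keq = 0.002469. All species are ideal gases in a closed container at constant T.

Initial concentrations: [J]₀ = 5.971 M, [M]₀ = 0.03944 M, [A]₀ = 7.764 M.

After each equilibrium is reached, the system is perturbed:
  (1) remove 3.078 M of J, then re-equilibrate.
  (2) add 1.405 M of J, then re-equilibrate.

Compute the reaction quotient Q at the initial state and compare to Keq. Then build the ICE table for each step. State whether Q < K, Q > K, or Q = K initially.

Q₀ = 256 vs Keq = 0.002469 ⇒ Q>K, reverse
Step 1:
                   J          M          A
  Initial      5.971    0.03944      7.764
  Change       3.732      3.732     -7.463
  Equil        9.703      3.771     0.3006
  solve Keq expr → x = -3.732; check Q = 0.002469
Then remove 3.078 M of J.
Step 2:
                   J          M          A
  Initial      6.625      3.771     0.3006
  Change     0.02545    0.02545   -0.05089
  Equil         6.65      3.797     0.2497
  solve Keq expr → x = -0.02545; check Q = 0.002469
Then add 1.405 M of J.
Step 3:
                   J          M          A
  Initial      8.055      3.797     0.2497
  Change    -0.01223   -0.01223    0.02446
  Equil        8.043      3.784     0.2741
  solve Keq expr → x = 0.01223; check Q = 0.002469

Q₀ = 256; Q > K (proceeds reverse)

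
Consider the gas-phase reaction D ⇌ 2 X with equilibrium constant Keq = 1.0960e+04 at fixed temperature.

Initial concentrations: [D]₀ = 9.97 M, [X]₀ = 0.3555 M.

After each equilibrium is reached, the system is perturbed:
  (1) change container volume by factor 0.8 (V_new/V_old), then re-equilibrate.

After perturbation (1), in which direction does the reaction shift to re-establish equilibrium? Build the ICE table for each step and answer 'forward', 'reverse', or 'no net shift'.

Q₀ = 0.01268 vs Keq = 1.0960e+04 ⇒ Q<K, forward
Step 1:
                    D           X
  Initial        9.97      0.3555
  Change       -9.933       19.87
  Equil       0.03731       20.22
  solve Keq expr → x = 9.933; check Q = 1.0960e+04
Then change container volume by factor 0.8 (V_new/V_old).
Step 2:
                    D           X
  Initial     0.04663       25.28
  Change      0.01155     -0.0231
  Equil       0.05819       25.25
  solve Keq expr → x = -0.01155; check Q = 1.0960e+04

Direction: reverse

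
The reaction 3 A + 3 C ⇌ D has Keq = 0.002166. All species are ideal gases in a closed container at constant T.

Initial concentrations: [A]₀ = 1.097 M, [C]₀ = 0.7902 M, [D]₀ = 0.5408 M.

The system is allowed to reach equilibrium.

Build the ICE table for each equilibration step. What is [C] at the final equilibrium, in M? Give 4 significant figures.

Q₀ = 0.8302 vs Keq = 0.002166 ⇒ Q>K, reverse
Step 1:
                  A         C         D
  I           1.097    0.7902    0.5408
  C           1.124     1.124   -0.3745
  E           2.221     1.914    0.1663
  solve Keq expr → x = -0.3745; check Q = 0.002166

[C]_eq = 1.914 M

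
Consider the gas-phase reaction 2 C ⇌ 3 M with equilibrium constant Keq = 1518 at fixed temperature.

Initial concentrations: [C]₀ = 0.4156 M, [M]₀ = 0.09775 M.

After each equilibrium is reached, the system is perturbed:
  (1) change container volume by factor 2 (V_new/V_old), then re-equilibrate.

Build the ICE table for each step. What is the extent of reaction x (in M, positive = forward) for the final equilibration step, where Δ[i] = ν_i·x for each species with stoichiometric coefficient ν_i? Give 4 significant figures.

x = 0.001061 M

Q₀ = 0.005408 vs Keq = 1518 ⇒ Q<K, forward
Step 1:
                  C         M
  init       0.4156   0.09775
  Δ         -0.4006    0.6009
  eq        0.01499    0.6987
  solve Keq expr → x = 0.2003; check Q = 1518
Then change container volume by factor 2 (V_new/V_old).
Step 2:
                  C         M
  init     0.007494    0.3493
  Δ       -0.002122  0.003184
  eq       0.005372    0.3525
  solve Keq expr → x = 0.001061; check Q = 1518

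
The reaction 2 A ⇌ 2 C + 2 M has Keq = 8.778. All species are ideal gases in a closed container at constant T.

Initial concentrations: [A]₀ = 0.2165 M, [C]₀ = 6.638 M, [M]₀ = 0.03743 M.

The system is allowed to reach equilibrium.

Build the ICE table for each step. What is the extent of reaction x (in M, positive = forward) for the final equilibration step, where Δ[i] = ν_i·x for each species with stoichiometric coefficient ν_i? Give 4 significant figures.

Q₀ = 1.317 vs Keq = 8.778 ⇒ Q<K, forward
Step 1:
                  A         C         M
  I          0.2165     6.638   0.03743
  C         -0.0406    0.0406    0.0406
  E          0.1759     6.679   0.07803
  solve Keq expr → x = 0.0203; check Q = 8.778

x = 0.0203 M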